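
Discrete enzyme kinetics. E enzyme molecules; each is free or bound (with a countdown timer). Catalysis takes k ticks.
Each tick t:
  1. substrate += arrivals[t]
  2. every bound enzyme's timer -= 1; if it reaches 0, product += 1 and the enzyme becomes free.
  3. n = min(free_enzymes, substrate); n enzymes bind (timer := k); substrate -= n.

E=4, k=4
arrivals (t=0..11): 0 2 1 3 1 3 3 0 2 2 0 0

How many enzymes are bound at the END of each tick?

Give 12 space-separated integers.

t=0: arr=0 -> substrate=0 bound=0 product=0
t=1: arr=2 -> substrate=0 bound=2 product=0
t=2: arr=1 -> substrate=0 bound=3 product=0
t=3: arr=3 -> substrate=2 bound=4 product=0
t=4: arr=1 -> substrate=3 bound=4 product=0
t=5: arr=3 -> substrate=4 bound=4 product=2
t=6: arr=3 -> substrate=6 bound=4 product=3
t=7: arr=0 -> substrate=5 bound=4 product=4
t=8: arr=2 -> substrate=7 bound=4 product=4
t=9: arr=2 -> substrate=7 bound=4 product=6
t=10: arr=0 -> substrate=6 bound=4 product=7
t=11: arr=0 -> substrate=5 bound=4 product=8

Answer: 0 2 3 4 4 4 4 4 4 4 4 4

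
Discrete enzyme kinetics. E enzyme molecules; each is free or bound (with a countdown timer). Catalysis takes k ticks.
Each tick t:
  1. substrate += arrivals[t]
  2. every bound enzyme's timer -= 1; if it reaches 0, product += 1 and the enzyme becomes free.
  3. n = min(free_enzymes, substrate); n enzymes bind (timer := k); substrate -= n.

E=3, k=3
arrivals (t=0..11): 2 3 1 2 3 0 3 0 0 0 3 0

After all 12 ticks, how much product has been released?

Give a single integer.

Answer: 9

Derivation:
t=0: arr=2 -> substrate=0 bound=2 product=0
t=1: arr=3 -> substrate=2 bound=3 product=0
t=2: arr=1 -> substrate=3 bound=3 product=0
t=3: arr=2 -> substrate=3 bound=3 product=2
t=4: arr=3 -> substrate=5 bound=3 product=3
t=5: arr=0 -> substrate=5 bound=3 product=3
t=6: arr=3 -> substrate=6 bound=3 product=5
t=7: arr=0 -> substrate=5 bound=3 product=6
t=8: arr=0 -> substrate=5 bound=3 product=6
t=9: arr=0 -> substrate=3 bound=3 product=8
t=10: arr=3 -> substrate=5 bound=3 product=9
t=11: arr=0 -> substrate=5 bound=3 product=9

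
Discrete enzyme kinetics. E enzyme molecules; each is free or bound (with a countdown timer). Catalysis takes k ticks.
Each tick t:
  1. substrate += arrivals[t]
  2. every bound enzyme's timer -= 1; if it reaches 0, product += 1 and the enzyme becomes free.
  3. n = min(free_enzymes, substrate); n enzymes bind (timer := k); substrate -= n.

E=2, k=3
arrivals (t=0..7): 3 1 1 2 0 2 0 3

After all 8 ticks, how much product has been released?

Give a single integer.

t=0: arr=3 -> substrate=1 bound=2 product=0
t=1: arr=1 -> substrate=2 bound=2 product=0
t=2: arr=1 -> substrate=3 bound=2 product=0
t=3: arr=2 -> substrate=3 bound=2 product=2
t=4: arr=0 -> substrate=3 bound=2 product=2
t=5: arr=2 -> substrate=5 bound=2 product=2
t=6: arr=0 -> substrate=3 bound=2 product=4
t=7: arr=3 -> substrate=6 bound=2 product=4

Answer: 4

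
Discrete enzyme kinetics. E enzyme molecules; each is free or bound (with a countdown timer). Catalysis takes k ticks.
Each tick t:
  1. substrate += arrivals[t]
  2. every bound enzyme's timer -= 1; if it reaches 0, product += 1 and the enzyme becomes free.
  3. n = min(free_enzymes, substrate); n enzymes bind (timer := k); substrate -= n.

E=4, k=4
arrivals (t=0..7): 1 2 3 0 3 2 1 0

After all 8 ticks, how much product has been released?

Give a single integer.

Answer: 4

Derivation:
t=0: arr=1 -> substrate=0 bound=1 product=0
t=1: arr=2 -> substrate=0 bound=3 product=0
t=2: arr=3 -> substrate=2 bound=4 product=0
t=3: arr=0 -> substrate=2 bound=4 product=0
t=4: arr=3 -> substrate=4 bound=4 product=1
t=5: arr=2 -> substrate=4 bound=4 product=3
t=6: arr=1 -> substrate=4 bound=4 product=4
t=7: arr=0 -> substrate=4 bound=4 product=4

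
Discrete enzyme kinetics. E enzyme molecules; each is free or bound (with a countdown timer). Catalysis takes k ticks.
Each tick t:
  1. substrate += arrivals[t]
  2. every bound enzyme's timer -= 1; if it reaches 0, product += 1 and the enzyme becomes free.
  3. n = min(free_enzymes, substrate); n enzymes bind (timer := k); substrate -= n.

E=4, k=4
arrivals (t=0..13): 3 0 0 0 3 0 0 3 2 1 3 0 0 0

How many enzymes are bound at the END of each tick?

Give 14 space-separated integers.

Answer: 3 3 3 3 3 3 3 4 4 4 4 4 4 4

Derivation:
t=0: arr=3 -> substrate=0 bound=3 product=0
t=1: arr=0 -> substrate=0 bound=3 product=0
t=2: arr=0 -> substrate=0 bound=3 product=0
t=3: arr=0 -> substrate=0 bound=3 product=0
t=4: arr=3 -> substrate=0 bound=3 product=3
t=5: arr=0 -> substrate=0 bound=3 product=3
t=6: arr=0 -> substrate=0 bound=3 product=3
t=7: arr=3 -> substrate=2 bound=4 product=3
t=8: arr=2 -> substrate=1 bound=4 product=6
t=9: arr=1 -> substrate=2 bound=4 product=6
t=10: arr=3 -> substrate=5 bound=4 product=6
t=11: arr=0 -> substrate=4 bound=4 product=7
t=12: arr=0 -> substrate=1 bound=4 product=10
t=13: arr=0 -> substrate=1 bound=4 product=10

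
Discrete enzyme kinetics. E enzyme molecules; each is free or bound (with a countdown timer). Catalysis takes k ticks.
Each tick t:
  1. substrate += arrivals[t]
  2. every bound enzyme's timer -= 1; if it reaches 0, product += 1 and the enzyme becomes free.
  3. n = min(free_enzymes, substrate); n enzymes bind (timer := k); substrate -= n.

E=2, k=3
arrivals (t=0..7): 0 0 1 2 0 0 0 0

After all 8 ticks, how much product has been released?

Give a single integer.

t=0: arr=0 -> substrate=0 bound=0 product=0
t=1: arr=0 -> substrate=0 bound=0 product=0
t=2: arr=1 -> substrate=0 bound=1 product=0
t=3: arr=2 -> substrate=1 bound=2 product=0
t=4: arr=0 -> substrate=1 bound=2 product=0
t=5: arr=0 -> substrate=0 bound=2 product=1
t=6: arr=0 -> substrate=0 bound=1 product=2
t=7: arr=0 -> substrate=0 bound=1 product=2

Answer: 2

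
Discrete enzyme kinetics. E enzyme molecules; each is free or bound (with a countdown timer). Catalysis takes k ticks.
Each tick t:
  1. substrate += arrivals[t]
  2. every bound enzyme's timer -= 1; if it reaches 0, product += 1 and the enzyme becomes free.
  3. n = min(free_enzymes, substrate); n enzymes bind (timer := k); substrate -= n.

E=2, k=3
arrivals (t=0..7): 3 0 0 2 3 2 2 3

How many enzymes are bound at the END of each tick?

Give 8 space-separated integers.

t=0: arr=3 -> substrate=1 bound=2 product=0
t=1: arr=0 -> substrate=1 bound=2 product=0
t=2: arr=0 -> substrate=1 bound=2 product=0
t=3: arr=2 -> substrate=1 bound=2 product=2
t=4: arr=3 -> substrate=4 bound=2 product=2
t=5: arr=2 -> substrate=6 bound=2 product=2
t=6: arr=2 -> substrate=6 bound=2 product=4
t=7: arr=3 -> substrate=9 bound=2 product=4

Answer: 2 2 2 2 2 2 2 2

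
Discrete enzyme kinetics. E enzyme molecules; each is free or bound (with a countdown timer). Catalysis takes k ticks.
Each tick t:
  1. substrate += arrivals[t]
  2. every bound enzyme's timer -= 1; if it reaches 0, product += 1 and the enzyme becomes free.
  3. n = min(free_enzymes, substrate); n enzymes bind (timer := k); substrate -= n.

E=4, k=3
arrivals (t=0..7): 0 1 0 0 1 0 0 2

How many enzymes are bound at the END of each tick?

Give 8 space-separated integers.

t=0: arr=0 -> substrate=0 bound=0 product=0
t=1: arr=1 -> substrate=0 bound=1 product=0
t=2: arr=0 -> substrate=0 bound=1 product=0
t=3: arr=0 -> substrate=0 bound=1 product=0
t=4: arr=1 -> substrate=0 bound=1 product=1
t=5: arr=0 -> substrate=0 bound=1 product=1
t=6: arr=0 -> substrate=0 bound=1 product=1
t=7: arr=2 -> substrate=0 bound=2 product=2

Answer: 0 1 1 1 1 1 1 2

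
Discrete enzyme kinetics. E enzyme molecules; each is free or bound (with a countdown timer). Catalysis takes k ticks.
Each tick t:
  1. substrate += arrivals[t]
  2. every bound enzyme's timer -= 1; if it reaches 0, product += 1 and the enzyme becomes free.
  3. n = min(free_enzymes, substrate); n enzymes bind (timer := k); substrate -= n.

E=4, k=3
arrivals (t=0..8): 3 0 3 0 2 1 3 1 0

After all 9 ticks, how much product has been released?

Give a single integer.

t=0: arr=3 -> substrate=0 bound=3 product=0
t=1: arr=0 -> substrate=0 bound=3 product=0
t=2: arr=3 -> substrate=2 bound=4 product=0
t=3: arr=0 -> substrate=0 bound=3 product=3
t=4: arr=2 -> substrate=1 bound=4 product=3
t=5: arr=1 -> substrate=1 bound=4 product=4
t=6: arr=3 -> substrate=2 bound=4 product=6
t=7: arr=1 -> substrate=2 bound=4 product=7
t=8: arr=0 -> substrate=1 bound=4 product=8

Answer: 8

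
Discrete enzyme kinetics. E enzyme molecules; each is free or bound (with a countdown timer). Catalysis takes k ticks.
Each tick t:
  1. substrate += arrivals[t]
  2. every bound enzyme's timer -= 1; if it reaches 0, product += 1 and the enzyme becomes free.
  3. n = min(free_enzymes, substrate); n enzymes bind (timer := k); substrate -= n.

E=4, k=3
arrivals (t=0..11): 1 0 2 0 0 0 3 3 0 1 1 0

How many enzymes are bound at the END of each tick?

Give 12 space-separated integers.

Answer: 1 1 3 2 2 0 3 4 4 4 4 4

Derivation:
t=0: arr=1 -> substrate=0 bound=1 product=0
t=1: arr=0 -> substrate=0 bound=1 product=0
t=2: arr=2 -> substrate=0 bound=3 product=0
t=3: arr=0 -> substrate=0 bound=2 product=1
t=4: arr=0 -> substrate=0 bound=2 product=1
t=5: arr=0 -> substrate=0 bound=0 product=3
t=6: arr=3 -> substrate=0 bound=3 product=3
t=7: arr=3 -> substrate=2 bound=4 product=3
t=8: arr=0 -> substrate=2 bound=4 product=3
t=9: arr=1 -> substrate=0 bound=4 product=6
t=10: arr=1 -> substrate=0 bound=4 product=7
t=11: arr=0 -> substrate=0 bound=4 product=7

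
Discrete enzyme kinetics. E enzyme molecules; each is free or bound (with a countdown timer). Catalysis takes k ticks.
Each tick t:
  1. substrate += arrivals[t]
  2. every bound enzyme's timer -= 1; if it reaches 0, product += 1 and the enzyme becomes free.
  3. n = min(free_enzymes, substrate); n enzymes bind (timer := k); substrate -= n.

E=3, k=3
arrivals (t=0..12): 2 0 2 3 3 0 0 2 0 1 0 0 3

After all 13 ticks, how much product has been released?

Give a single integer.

t=0: arr=2 -> substrate=0 bound=2 product=0
t=1: arr=0 -> substrate=0 bound=2 product=0
t=2: arr=2 -> substrate=1 bound=3 product=0
t=3: arr=3 -> substrate=2 bound=3 product=2
t=4: arr=3 -> substrate=5 bound=3 product=2
t=5: arr=0 -> substrate=4 bound=3 product=3
t=6: arr=0 -> substrate=2 bound=3 product=5
t=7: arr=2 -> substrate=4 bound=3 product=5
t=8: arr=0 -> substrate=3 bound=3 product=6
t=9: arr=1 -> substrate=2 bound=3 product=8
t=10: arr=0 -> substrate=2 bound=3 product=8
t=11: arr=0 -> substrate=1 bound=3 product=9
t=12: arr=3 -> substrate=2 bound=3 product=11

Answer: 11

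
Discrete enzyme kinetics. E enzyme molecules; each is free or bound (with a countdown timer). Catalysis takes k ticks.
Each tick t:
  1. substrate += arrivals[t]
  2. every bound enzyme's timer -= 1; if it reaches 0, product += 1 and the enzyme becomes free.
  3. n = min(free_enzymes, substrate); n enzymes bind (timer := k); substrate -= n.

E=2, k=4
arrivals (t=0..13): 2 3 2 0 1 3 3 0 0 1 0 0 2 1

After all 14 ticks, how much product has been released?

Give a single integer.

t=0: arr=2 -> substrate=0 bound=2 product=0
t=1: arr=3 -> substrate=3 bound=2 product=0
t=2: arr=2 -> substrate=5 bound=2 product=0
t=3: arr=0 -> substrate=5 bound=2 product=0
t=4: arr=1 -> substrate=4 bound=2 product=2
t=5: arr=3 -> substrate=7 bound=2 product=2
t=6: arr=3 -> substrate=10 bound=2 product=2
t=7: arr=0 -> substrate=10 bound=2 product=2
t=8: arr=0 -> substrate=8 bound=2 product=4
t=9: arr=1 -> substrate=9 bound=2 product=4
t=10: arr=0 -> substrate=9 bound=2 product=4
t=11: arr=0 -> substrate=9 bound=2 product=4
t=12: arr=2 -> substrate=9 bound=2 product=6
t=13: arr=1 -> substrate=10 bound=2 product=6

Answer: 6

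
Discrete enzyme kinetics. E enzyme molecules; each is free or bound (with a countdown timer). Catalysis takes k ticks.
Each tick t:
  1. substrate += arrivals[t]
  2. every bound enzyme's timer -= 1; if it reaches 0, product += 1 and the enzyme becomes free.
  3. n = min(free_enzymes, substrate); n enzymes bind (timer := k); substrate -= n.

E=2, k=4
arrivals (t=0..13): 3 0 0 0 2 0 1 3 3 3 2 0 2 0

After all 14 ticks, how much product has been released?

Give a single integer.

Answer: 6

Derivation:
t=0: arr=3 -> substrate=1 bound=2 product=0
t=1: arr=0 -> substrate=1 bound=2 product=0
t=2: arr=0 -> substrate=1 bound=2 product=0
t=3: arr=0 -> substrate=1 bound=2 product=0
t=4: arr=2 -> substrate=1 bound=2 product=2
t=5: arr=0 -> substrate=1 bound=2 product=2
t=6: arr=1 -> substrate=2 bound=2 product=2
t=7: arr=3 -> substrate=5 bound=2 product=2
t=8: arr=3 -> substrate=6 bound=2 product=4
t=9: arr=3 -> substrate=9 bound=2 product=4
t=10: arr=2 -> substrate=11 bound=2 product=4
t=11: arr=0 -> substrate=11 bound=2 product=4
t=12: arr=2 -> substrate=11 bound=2 product=6
t=13: arr=0 -> substrate=11 bound=2 product=6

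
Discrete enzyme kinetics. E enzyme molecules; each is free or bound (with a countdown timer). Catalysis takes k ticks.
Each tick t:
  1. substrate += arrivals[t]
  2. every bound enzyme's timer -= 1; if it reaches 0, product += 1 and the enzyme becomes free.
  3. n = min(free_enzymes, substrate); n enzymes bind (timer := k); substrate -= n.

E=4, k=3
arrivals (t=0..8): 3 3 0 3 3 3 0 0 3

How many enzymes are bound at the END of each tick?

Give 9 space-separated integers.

t=0: arr=3 -> substrate=0 bound=3 product=0
t=1: arr=3 -> substrate=2 bound=4 product=0
t=2: arr=0 -> substrate=2 bound=4 product=0
t=3: arr=3 -> substrate=2 bound=4 product=3
t=4: arr=3 -> substrate=4 bound=4 product=4
t=5: arr=3 -> substrate=7 bound=4 product=4
t=6: arr=0 -> substrate=4 bound=4 product=7
t=7: arr=0 -> substrate=3 bound=4 product=8
t=8: arr=3 -> substrate=6 bound=4 product=8

Answer: 3 4 4 4 4 4 4 4 4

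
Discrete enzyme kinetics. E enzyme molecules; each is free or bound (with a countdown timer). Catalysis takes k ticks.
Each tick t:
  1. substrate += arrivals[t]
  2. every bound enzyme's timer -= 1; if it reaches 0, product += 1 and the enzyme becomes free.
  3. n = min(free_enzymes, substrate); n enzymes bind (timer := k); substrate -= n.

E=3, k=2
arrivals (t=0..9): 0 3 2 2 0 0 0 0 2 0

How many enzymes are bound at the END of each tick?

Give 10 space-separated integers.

Answer: 0 3 3 3 3 1 1 0 2 2

Derivation:
t=0: arr=0 -> substrate=0 bound=0 product=0
t=1: arr=3 -> substrate=0 bound=3 product=0
t=2: arr=2 -> substrate=2 bound=3 product=0
t=3: arr=2 -> substrate=1 bound=3 product=3
t=4: arr=0 -> substrate=1 bound=3 product=3
t=5: arr=0 -> substrate=0 bound=1 product=6
t=6: arr=0 -> substrate=0 bound=1 product=6
t=7: arr=0 -> substrate=0 bound=0 product=7
t=8: arr=2 -> substrate=0 bound=2 product=7
t=9: arr=0 -> substrate=0 bound=2 product=7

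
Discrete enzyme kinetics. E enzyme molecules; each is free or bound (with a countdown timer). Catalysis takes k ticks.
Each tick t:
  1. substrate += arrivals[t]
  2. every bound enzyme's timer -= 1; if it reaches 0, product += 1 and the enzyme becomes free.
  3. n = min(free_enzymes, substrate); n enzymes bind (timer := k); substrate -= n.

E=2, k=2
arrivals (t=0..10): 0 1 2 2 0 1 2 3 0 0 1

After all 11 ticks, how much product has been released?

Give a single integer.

Answer: 8

Derivation:
t=0: arr=0 -> substrate=0 bound=0 product=0
t=1: arr=1 -> substrate=0 bound=1 product=0
t=2: arr=2 -> substrate=1 bound=2 product=0
t=3: arr=2 -> substrate=2 bound=2 product=1
t=4: arr=0 -> substrate=1 bound=2 product=2
t=5: arr=1 -> substrate=1 bound=2 product=3
t=6: arr=2 -> substrate=2 bound=2 product=4
t=7: arr=3 -> substrate=4 bound=2 product=5
t=8: arr=0 -> substrate=3 bound=2 product=6
t=9: arr=0 -> substrate=2 bound=2 product=7
t=10: arr=1 -> substrate=2 bound=2 product=8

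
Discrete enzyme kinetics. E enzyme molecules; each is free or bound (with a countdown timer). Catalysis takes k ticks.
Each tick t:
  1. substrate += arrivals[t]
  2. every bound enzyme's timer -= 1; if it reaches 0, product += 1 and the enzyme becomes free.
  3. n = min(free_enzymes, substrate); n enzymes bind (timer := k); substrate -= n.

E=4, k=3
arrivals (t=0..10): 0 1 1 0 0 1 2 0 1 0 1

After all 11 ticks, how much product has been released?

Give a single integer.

Answer: 5

Derivation:
t=0: arr=0 -> substrate=0 bound=0 product=0
t=1: arr=1 -> substrate=0 bound=1 product=0
t=2: arr=1 -> substrate=0 bound=2 product=0
t=3: arr=0 -> substrate=0 bound=2 product=0
t=4: arr=0 -> substrate=0 bound=1 product=1
t=5: arr=1 -> substrate=0 bound=1 product=2
t=6: arr=2 -> substrate=0 bound=3 product=2
t=7: arr=0 -> substrate=0 bound=3 product=2
t=8: arr=1 -> substrate=0 bound=3 product=3
t=9: arr=0 -> substrate=0 bound=1 product=5
t=10: arr=1 -> substrate=0 bound=2 product=5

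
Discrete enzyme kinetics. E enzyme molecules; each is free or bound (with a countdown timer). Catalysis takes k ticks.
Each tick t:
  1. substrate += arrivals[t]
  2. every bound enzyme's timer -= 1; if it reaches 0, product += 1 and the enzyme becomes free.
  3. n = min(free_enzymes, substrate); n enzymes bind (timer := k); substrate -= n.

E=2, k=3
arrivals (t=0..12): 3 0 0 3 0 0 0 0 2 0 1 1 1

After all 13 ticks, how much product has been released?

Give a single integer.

t=0: arr=3 -> substrate=1 bound=2 product=0
t=1: arr=0 -> substrate=1 bound=2 product=0
t=2: arr=0 -> substrate=1 bound=2 product=0
t=3: arr=3 -> substrate=2 bound=2 product=2
t=4: arr=0 -> substrate=2 bound=2 product=2
t=5: arr=0 -> substrate=2 bound=2 product=2
t=6: arr=0 -> substrate=0 bound=2 product=4
t=7: arr=0 -> substrate=0 bound=2 product=4
t=8: arr=2 -> substrate=2 bound=2 product=4
t=9: arr=0 -> substrate=0 bound=2 product=6
t=10: arr=1 -> substrate=1 bound=2 product=6
t=11: arr=1 -> substrate=2 bound=2 product=6
t=12: arr=1 -> substrate=1 bound=2 product=8

Answer: 8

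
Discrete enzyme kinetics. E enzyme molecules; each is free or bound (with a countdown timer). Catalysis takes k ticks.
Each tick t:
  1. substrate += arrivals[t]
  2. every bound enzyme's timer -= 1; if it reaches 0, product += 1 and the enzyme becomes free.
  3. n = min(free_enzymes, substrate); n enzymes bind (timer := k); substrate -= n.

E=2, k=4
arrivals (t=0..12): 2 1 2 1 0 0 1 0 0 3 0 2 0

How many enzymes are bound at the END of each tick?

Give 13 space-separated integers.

t=0: arr=2 -> substrate=0 bound=2 product=0
t=1: arr=1 -> substrate=1 bound=2 product=0
t=2: arr=2 -> substrate=3 bound=2 product=0
t=3: arr=1 -> substrate=4 bound=2 product=0
t=4: arr=0 -> substrate=2 bound=2 product=2
t=5: arr=0 -> substrate=2 bound=2 product=2
t=6: arr=1 -> substrate=3 bound=2 product=2
t=7: arr=0 -> substrate=3 bound=2 product=2
t=8: arr=0 -> substrate=1 bound=2 product=4
t=9: arr=3 -> substrate=4 bound=2 product=4
t=10: arr=0 -> substrate=4 bound=2 product=4
t=11: arr=2 -> substrate=6 bound=2 product=4
t=12: arr=0 -> substrate=4 bound=2 product=6

Answer: 2 2 2 2 2 2 2 2 2 2 2 2 2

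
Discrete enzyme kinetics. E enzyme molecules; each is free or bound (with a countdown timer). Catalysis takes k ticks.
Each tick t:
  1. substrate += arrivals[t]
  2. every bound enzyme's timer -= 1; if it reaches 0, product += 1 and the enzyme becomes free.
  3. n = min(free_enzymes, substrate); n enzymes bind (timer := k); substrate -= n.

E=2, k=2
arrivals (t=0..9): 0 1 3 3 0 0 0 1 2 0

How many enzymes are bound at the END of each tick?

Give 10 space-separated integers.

t=0: arr=0 -> substrate=0 bound=0 product=0
t=1: arr=1 -> substrate=0 bound=1 product=0
t=2: arr=3 -> substrate=2 bound=2 product=0
t=3: arr=3 -> substrate=4 bound=2 product=1
t=4: arr=0 -> substrate=3 bound=2 product=2
t=5: arr=0 -> substrate=2 bound=2 product=3
t=6: arr=0 -> substrate=1 bound=2 product=4
t=7: arr=1 -> substrate=1 bound=2 product=5
t=8: arr=2 -> substrate=2 bound=2 product=6
t=9: arr=0 -> substrate=1 bound=2 product=7

Answer: 0 1 2 2 2 2 2 2 2 2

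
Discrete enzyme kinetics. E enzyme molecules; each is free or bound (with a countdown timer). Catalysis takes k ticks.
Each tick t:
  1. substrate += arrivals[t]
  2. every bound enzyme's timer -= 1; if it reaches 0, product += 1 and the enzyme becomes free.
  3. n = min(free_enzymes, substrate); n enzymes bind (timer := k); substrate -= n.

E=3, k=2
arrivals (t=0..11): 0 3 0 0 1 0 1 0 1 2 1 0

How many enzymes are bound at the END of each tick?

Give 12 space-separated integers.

Answer: 0 3 3 0 1 1 1 1 1 3 3 1

Derivation:
t=0: arr=0 -> substrate=0 bound=0 product=0
t=1: arr=3 -> substrate=0 bound=3 product=0
t=2: arr=0 -> substrate=0 bound=3 product=0
t=3: arr=0 -> substrate=0 bound=0 product=3
t=4: arr=1 -> substrate=0 bound=1 product=3
t=5: arr=0 -> substrate=0 bound=1 product=3
t=6: arr=1 -> substrate=0 bound=1 product=4
t=7: arr=0 -> substrate=0 bound=1 product=4
t=8: arr=1 -> substrate=0 bound=1 product=5
t=9: arr=2 -> substrate=0 bound=3 product=5
t=10: arr=1 -> substrate=0 bound=3 product=6
t=11: arr=0 -> substrate=0 bound=1 product=8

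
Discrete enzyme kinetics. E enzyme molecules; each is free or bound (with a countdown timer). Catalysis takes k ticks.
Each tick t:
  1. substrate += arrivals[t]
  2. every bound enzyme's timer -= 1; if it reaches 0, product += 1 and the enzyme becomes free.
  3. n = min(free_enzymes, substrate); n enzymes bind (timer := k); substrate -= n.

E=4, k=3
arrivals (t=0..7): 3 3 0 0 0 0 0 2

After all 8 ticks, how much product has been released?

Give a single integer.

t=0: arr=3 -> substrate=0 bound=3 product=0
t=1: arr=3 -> substrate=2 bound=4 product=0
t=2: arr=0 -> substrate=2 bound=4 product=0
t=3: arr=0 -> substrate=0 bound=3 product=3
t=4: arr=0 -> substrate=0 bound=2 product=4
t=5: arr=0 -> substrate=0 bound=2 product=4
t=6: arr=0 -> substrate=0 bound=0 product=6
t=7: arr=2 -> substrate=0 bound=2 product=6

Answer: 6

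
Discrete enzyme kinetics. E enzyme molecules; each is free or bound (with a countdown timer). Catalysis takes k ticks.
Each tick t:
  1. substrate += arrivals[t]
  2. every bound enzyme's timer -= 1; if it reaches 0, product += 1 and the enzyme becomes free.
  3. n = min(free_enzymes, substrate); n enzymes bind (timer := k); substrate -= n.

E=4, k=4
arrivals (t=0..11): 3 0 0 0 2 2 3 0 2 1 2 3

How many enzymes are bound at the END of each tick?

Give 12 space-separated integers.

Answer: 3 3 3 3 2 4 4 4 4 4 4 4

Derivation:
t=0: arr=3 -> substrate=0 bound=3 product=0
t=1: arr=0 -> substrate=0 bound=3 product=0
t=2: arr=0 -> substrate=0 bound=3 product=0
t=3: arr=0 -> substrate=0 bound=3 product=0
t=4: arr=2 -> substrate=0 bound=2 product=3
t=5: arr=2 -> substrate=0 bound=4 product=3
t=6: arr=3 -> substrate=3 bound=4 product=3
t=7: arr=0 -> substrate=3 bound=4 product=3
t=8: arr=2 -> substrate=3 bound=4 product=5
t=9: arr=1 -> substrate=2 bound=4 product=7
t=10: arr=2 -> substrate=4 bound=4 product=7
t=11: arr=3 -> substrate=7 bound=4 product=7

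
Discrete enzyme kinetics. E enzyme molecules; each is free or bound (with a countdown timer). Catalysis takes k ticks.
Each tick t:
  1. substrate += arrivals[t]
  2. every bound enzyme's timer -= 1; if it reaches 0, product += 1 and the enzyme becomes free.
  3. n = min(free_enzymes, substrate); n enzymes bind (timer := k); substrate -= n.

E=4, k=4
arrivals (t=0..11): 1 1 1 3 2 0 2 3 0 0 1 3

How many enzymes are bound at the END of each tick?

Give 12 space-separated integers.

t=0: arr=1 -> substrate=0 bound=1 product=0
t=1: arr=1 -> substrate=0 bound=2 product=0
t=2: arr=1 -> substrate=0 bound=3 product=0
t=3: arr=3 -> substrate=2 bound=4 product=0
t=4: arr=2 -> substrate=3 bound=4 product=1
t=5: arr=0 -> substrate=2 bound=4 product=2
t=6: arr=2 -> substrate=3 bound=4 product=3
t=7: arr=3 -> substrate=5 bound=4 product=4
t=8: arr=0 -> substrate=4 bound=4 product=5
t=9: arr=0 -> substrate=3 bound=4 product=6
t=10: arr=1 -> substrate=3 bound=4 product=7
t=11: arr=3 -> substrate=5 bound=4 product=8

Answer: 1 2 3 4 4 4 4 4 4 4 4 4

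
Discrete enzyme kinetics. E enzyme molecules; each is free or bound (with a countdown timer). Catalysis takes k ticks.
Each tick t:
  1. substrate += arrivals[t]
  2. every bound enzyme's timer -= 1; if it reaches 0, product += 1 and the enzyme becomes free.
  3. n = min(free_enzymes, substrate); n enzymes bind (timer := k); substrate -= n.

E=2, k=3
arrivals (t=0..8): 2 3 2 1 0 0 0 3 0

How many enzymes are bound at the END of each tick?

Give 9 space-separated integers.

t=0: arr=2 -> substrate=0 bound=2 product=0
t=1: arr=3 -> substrate=3 bound=2 product=0
t=2: arr=2 -> substrate=5 bound=2 product=0
t=3: arr=1 -> substrate=4 bound=2 product=2
t=4: arr=0 -> substrate=4 bound=2 product=2
t=5: arr=0 -> substrate=4 bound=2 product=2
t=6: arr=0 -> substrate=2 bound=2 product=4
t=7: arr=3 -> substrate=5 bound=2 product=4
t=8: arr=0 -> substrate=5 bound=2 product=4

Answer: 2 2 2 2 2 2 2 2 2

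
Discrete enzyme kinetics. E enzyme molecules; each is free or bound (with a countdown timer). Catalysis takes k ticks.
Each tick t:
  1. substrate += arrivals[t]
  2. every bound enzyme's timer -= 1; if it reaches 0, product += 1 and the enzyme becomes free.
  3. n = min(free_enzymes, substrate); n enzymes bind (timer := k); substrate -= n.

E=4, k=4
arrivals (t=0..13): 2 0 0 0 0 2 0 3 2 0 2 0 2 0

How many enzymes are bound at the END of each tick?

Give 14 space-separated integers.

t=0: arr=2 -> substrate=0 bound=2 product=0
t=1: arr=0 -> substrate=0 bound=2 product=0
t=2: arr=0 -> substrate=0 bound=2 product=0
t=3: arr=0 -> substrate=0 bound=2 product=0
t=4: arr=0 -> substrate=0 bound=0 product=2
t=5: arr=2 -> substrate=0 bound=2 product=2
t=6: arr=0 -> substrate=0 bound=2 product=2
t=7: arr=3 -> substrate=1 bound=4 product=2
t=8: arr=2 -> substrate=3 bound=4 product=2
t=9: arr=0 -> substrate=1 bound=4 product=4
t=10: arr=2 -> substrate=3 bound=4 product=4
t=11: arr=0 -> substrate=1 bound=4 product=6
t=12: arr=2 -> substrate=3 bound=4 product=6
t=13: arr=0 -> substrate=1 bound=4 product=8

Answer: 2 2 2 2 0 2 2 4 4 4 4 4 4 4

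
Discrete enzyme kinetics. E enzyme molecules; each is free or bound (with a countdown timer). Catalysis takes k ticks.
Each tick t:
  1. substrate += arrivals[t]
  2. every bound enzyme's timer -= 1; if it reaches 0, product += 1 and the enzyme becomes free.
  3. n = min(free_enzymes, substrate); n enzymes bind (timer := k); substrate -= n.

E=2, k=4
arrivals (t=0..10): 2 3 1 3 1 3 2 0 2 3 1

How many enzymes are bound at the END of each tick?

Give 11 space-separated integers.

t=0: arr=2 -> substrate=0 bound=2 product=0
t=1: arr=3 -> substrate=3 bound=2 product=0
t=2: arr=1 -> substrate=4 bound=2 product=0
t=3: arr=3 -> substrate=7 bound=2 product=0
t=4: arr=1 -> substrate=6 bound=2 product=2
t=5: arr=3 -> substrate=9 bound=2 product=2
t=6: arr=2 -> substrate=11 bound=2 product=2
t=7: arr=0 -> substrate=11 bound=2 product=2
t=8: arr=2 -> substrate=11 bound=2 product=4
t=9: arr=3 -> substrate=14 bound=2 product=4
t=10: arr=1 -> substrate=15 bound=2 product=4

Answer: 2 2 2 2 2 2 2 2 2 2 2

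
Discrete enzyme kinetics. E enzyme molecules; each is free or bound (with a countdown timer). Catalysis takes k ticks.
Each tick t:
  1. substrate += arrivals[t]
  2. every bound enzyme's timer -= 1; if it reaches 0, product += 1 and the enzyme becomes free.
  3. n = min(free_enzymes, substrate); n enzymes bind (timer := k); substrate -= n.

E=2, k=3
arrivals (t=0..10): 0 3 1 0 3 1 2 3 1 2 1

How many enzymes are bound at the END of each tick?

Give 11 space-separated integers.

t=0: arr=0 -> substrate=0 bound=0 product=0
t=1: arr=3 -> substrate=1 bound=2 product=0
t=2: arr=1 -> substrate=2 bound=2 product=0
t=3: arr=0 -> substrate=2 bound=2 product=0
t=4: arr=3 -> substrate=3 bound=2 product=2
t=5: arr=1 -> substrate=4 bound=2 product=2
t=6: arr=2 -> substrate=6 bound=2 product=2
t=7: arr=3 -> substrate=7 bound=2 product=4
t=8: arr=1 -> substrate=8 bound=2 product=4
t=9: arr=2 -> substrate=10 bound=2 product=4
t=10: arr=1 -> substrate=9 bound=2 product=6

Answer: 0 2 2 2 2 2 2 2 2 2 2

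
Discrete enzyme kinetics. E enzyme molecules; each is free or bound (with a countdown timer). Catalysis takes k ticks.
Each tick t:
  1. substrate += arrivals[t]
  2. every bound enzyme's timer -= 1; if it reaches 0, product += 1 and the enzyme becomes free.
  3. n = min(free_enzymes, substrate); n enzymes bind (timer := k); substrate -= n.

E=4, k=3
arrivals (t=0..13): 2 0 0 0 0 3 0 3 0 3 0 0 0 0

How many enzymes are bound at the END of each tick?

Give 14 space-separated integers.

Answer: 2 2 2 0 0 3 3 4 3 4 4 3 2 1

Derivation:
t=0: arr=2 -> substrate=0 bound=2 product=0
t=1: arr=0 -> substrate=0 bound=2 product=0
t=2: arr=0 -> substrate=0 bound=2 product=0
t=3: arr=0 -> substrate=0 bound=0 product=2
t=4: arr=0 -> substrate=0 bound=0 product=2
t=5: arr=3 -> substrate=0 bound=3 product=2
t=6: arr=0 -> substrate=0 bound=3 product=2
t=7: arr=3 -> substrate=2 bound=4 product=2
t=8: arr=0 -> substrate=0 bound=3 product=5
t=9: arr=3 -> substrate=2 bound=4 product=5
t=10: arr=0 -> substrate=1 bound=4 product=6
t=11: arr=0 -> substrate=0 bound=3 product=8
t=12: arr=0 -> substrate=0 bound=2 product=9
t=13: arr=0 -> substrate=0 bound=1 product=10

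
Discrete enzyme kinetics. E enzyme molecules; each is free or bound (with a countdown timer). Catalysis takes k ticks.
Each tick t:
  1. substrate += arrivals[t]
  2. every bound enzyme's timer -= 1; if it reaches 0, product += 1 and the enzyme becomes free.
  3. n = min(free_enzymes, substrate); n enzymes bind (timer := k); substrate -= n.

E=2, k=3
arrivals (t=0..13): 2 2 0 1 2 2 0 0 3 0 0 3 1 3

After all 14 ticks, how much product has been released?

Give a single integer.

t=0: arr=2 -> substrate=0 bound=2 product=0
t=1: arr=2 -> substrate=2 bound=2 product=0
t=2: arr=0 -> substrate=2 bound=2 product=0
t=3: arr=1 -> substrate=1 bound=2 product=2
t=4: arr=2 -> substrate=3 bound=2 product=2
t=5: arr=2 -> substrate=5 bound=2 product=2
t=6: arr=0 -> substrate=3 bound=2 product=4
t=7: arr=0 -> substrate=3 bound=2 product=4
t=8: arr=3 -> substrate=6 bound=2 product=4
t=9: arr=0 -> substrate=4 bound=2 product=6
t=10: arr=0 -> substrate=4 bound=2 product=6
t=11: arr=3 -> substrate=7 bound=2 product=6
t=12: arr=1 -> substrate=6 bound=2 product=8
t=13: arr=3 -> substrate=9 bound=2 product=8

Answer: 8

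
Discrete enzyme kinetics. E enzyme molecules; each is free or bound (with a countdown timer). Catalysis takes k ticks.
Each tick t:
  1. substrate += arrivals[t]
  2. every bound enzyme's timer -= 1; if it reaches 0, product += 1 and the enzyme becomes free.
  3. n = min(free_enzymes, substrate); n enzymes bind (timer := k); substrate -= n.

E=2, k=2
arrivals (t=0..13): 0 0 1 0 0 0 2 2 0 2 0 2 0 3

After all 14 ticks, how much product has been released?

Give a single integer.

Answer: 7

Derivation:
t=0: arr=0 -> substrate=0 bound=0 product=0
t=1: arr=0 -> substrate=0 bound=0 product=0
t=2: arr=1 -> substrate=0 bound=1 product=0
t=3: arr=0 -> substrate=0 bound=1 product=0
t=4: arr=0 -> substrate=0 bound=0 product=1
t=5: arr=0 -> substrate=0 bound=0 product=1
t=6: arr=2 -> substrate=0 bound=2 product=1
t=7: arr=2 -> substrate=2 bound=2 product=1
t=8: arr=0 -> substrate=0 bound=2 product=3
t=9: arr=2 -> substrate=2 bound=2 product=3
t=10: arr=0 -> substrate=0 bound=2 product=5
t=11: arr=2 -> substrate=2 bound=2 product=5
t=12: arr=0 -> substrate=0 bound=2 product=7
t=13: arr=3 -> substrate=3 bound=2 product=7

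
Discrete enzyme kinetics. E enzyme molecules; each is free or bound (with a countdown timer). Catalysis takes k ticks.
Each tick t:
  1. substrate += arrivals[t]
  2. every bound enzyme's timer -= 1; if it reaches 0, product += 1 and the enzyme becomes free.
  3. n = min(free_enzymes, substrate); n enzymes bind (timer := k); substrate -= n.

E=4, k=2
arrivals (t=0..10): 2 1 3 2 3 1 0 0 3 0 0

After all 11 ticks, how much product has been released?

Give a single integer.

t=0: arr=2 -> substrate=0 bound=2 product=0
t=1: arr=1 -> substrate=0 bound=3 product=0
t=2: arr=3 -> substrate=0 bound=4 product=2
t=3: arr=2 -> substrate=1 bound=4 product=3
t=4: arr=3 -> substrate=1 bound=4 product=6
t=5: arr=1 -> substrate=1 bound=4 product=7
t=6: arr=0 -> substrate=0 bound=2 product=10
t=7: arr=0 -> substrate=0 bound=1 product=11
t=8: arr=3 -> substrate=0 bound=3 product=12
t=9: arr=0 -> substrate=0 bound=3 product=12
t=10: arr=0 -> substrate=0 bound=0 product=15

Answer: 15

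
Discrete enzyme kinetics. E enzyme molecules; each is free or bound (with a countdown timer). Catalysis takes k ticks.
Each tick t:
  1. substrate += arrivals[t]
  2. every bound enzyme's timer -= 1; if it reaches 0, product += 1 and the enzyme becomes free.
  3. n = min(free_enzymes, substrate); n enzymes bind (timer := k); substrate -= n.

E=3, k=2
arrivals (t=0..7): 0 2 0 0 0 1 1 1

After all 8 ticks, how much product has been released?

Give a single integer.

t=0: arr=0 -> substrate=0 bound=0 product=0
t=1: arr=2 -> substrate=0 bound=2 product=0
t=2: arr=0 -> substrate=0 bound=2 product=0
t=3: arr=0 -> substrate=0 bound=0 product=2
t=4: arr=0 -> substrate=0 bound=0 product=2
t=5: arr=1 -> substrate=0 bound=1 product=2
t=6: arr=1 -> substrate=0 bound=2 product=2
t=7: arr=1 -> substrate=0 bound=2 product=3

Answer: 3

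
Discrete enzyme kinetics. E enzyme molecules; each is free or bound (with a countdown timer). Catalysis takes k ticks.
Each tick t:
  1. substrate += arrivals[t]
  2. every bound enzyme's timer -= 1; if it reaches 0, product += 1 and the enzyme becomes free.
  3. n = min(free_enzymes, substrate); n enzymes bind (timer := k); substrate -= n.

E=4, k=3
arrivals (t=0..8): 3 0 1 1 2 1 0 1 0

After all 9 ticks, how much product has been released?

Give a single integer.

Answer: 8

Derivation:
t=0: arr=3 -> substrate=0 bound=3 product=0
t=1: arr=0 -> substrate=0 bound=3 product=0
t=2: arr=1 -> substrate=0 bound=4 product=0
t=3: arr=1 -> substrate=0 bound=2 product=3
t=4: arr=2 -> substrate=0 bound=4 product=3
t=5: arr=1 -> substrate=0 bound=4 product=4
t=6: arr=0 -> substrate=0 bound=3 product=5
t=7: arr=1 -> substrate=0 bound=2 product=7
t=8: arr=0 -> substrate=0 bound=1 product=8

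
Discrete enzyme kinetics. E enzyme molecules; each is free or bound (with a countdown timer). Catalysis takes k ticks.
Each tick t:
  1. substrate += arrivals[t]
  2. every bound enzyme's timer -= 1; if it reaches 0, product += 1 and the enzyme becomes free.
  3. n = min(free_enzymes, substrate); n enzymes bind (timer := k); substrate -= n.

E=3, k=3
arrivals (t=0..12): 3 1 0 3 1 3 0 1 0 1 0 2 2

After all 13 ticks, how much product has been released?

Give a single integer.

t=0: arr=3 -> substrate=0 bound=3 product=0
t=1: arr=1 -> substrate=1 bound=3 product=0
t=2: arr=0 -> substrate=1 bound=3 product=0
t=3: arr=3 -> substrate=1 bound=3 product=3
t=4: arr=1 -> substrate=2 bound=3 product=3
t=5: arr=3 -> substrate=5 bound=3 product=3
t=6: arr=0 -> substrate=2 bound=3 product=6
t=7: arr=1 -> substrate=3 bound=3 product=6
t=8: arr=0 -> substrate=3 bound=3 product=6
t=9: arr=1 -> substrate=1 bound=3 product=9
t=10: arr=0 -> substrate=1 bound=3 product=9
t=11: arr=2 -> substrate=3 bound=3 product=9
t=12: arr=2 -> substrate=2 bound=3 product=12

Answer: 12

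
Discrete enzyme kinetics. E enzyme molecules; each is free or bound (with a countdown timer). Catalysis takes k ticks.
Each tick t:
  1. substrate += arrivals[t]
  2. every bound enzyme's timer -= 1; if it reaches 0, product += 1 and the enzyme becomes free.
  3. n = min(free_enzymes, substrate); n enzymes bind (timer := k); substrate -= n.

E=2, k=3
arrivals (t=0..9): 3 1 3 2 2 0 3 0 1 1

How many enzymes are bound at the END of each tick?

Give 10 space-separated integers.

Answer: 2 2 2 2 2 2 2 2 2 2

Derivation:
t=0: arr=3 -> substrate=1 bound=2 product=0
t=1: arr=1 -> substrate=2 bound=2 product=0
t=2: arr=3 -> substrate=5 bound=2 product=0
t=3: arr=2 -> substrate=5 bound=2 product=2
t=4: arr=2 -> substrate=7 bound=2 product=2
t=5: arr=0 -> substrate=7 bound=2 product=2
t=6: arr=3 -> substrate=8 bound=2 product=4
t=7: arr=0 -> substrate=8 bound=2 product=4
t=8: arr=1 -> substrate=9 bound=2 product=4
t=9: arr=1 -> substrate=8 bound=2 product=6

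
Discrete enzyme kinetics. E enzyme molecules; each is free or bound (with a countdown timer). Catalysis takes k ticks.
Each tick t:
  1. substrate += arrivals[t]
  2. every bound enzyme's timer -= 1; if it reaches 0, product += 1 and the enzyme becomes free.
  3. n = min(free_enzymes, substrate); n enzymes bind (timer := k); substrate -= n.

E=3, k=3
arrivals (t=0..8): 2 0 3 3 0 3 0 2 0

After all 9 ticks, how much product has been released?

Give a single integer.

t=0: arr=2 -> substrate=0 bound=2 product=0
t=1: arr=0 -> substrate=0 bound=2 product=0
t=2: arr=3 -> substrate=2 bound=3 product=0
t=3: arr=3 -> substrate=3 bound=3 product=2
t=4: arr=0 -> substrate=3 bound=3 product=2
t=5: arr=3 -> substrate=5 bound=3 product=3
t=6: arr=0 -> substrate=3 bound=3 product=5
t=7: arr=2 -> substrate=5 bound=3 product=5
t=8: arr=0 -> substrate=4 bound=3 product=6

Answer: 6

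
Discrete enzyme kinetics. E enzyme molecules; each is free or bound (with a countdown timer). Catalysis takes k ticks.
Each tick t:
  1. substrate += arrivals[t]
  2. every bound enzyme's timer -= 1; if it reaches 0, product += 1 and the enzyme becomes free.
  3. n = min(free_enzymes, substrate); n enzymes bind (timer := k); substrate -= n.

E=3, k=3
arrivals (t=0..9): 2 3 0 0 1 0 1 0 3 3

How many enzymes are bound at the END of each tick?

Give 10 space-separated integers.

Answer: 2 3 3 3 3 3 2 1 3 3

Derivation:
t=0: arr=2 -> substrate=0 bound=2 product=0
t=1: arr=3 -> substrate=2 bound=3 product=0
t=2: arr=0 -> substrate=2 bound=3 product=0
t=3: arr=0 -> substrate=0 bound=3 product=2
t=4: arr=1 -> substrate=0 bound=3 product=3
t=5: arr=0 -> substrate=0 bound=3 product=3
t=6: arr=1 -> substrate=0 bound=2 product=5
t=7: arr=0 -> substrate=0 bound=1 product=6
t=8: arr=3 -> substrate=1 bound=3 product=6
t=9: arr=3 -> substrate=3 bound=3 product=7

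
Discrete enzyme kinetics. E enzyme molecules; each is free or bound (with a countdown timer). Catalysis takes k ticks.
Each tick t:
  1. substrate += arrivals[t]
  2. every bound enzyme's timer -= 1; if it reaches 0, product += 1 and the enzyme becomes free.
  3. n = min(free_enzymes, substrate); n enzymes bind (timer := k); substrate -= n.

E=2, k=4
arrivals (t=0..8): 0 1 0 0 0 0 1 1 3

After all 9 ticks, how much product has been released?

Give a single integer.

Answer: 1

Derivation:
t=0: arr=0 -> substrate=0 bound=0 product=0
t=1: arr=1 -> substrate=0 bound=1 product=0
t=2: arr=0 -> substrate=0 bound=1 product=0
t=3: arr=0 -> substrate=0 bound=1 product=0
t=4: arr=0 -> substrate=0 bound=1 product=0
t=5: arr=0 -> substrate=0 bound=0 product=1
t=6: arr=1 -> substrate=0 bound=1 product=1
t=7: arr=1 -> substrate=0 bound=2 product=1
t=8: arr=3 -> substrate=3 bound=2 product=1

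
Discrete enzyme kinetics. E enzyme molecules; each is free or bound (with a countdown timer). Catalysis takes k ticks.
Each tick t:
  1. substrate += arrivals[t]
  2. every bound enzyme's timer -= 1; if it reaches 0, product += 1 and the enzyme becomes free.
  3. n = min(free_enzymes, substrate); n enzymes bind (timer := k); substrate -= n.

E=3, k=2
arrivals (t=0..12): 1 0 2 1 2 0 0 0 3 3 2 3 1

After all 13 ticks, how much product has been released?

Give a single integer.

t=0: arr=1 -> substrate=0 bound=1 product=0
t=1: arr=0 -> substrate=0 bound=1 product=0
t=2: arr=2 -> substrate=0 bound=2 product=1
t=3: arr=1 -> substrate=0 bound=3 product=1
t=4: arr=2 -> substrate=0 bound=3 product=3
t=5: arr=0 -> substrate=0 bound=2 product=4
t=6: arr=0 -> substrate=0 bound=0 product=6
t=7: arr=0 -> substrate=0 bound=0 product=6
t=8: arr=3 -> substrate=0 bound=3 product=6
t=9: arr=3 -> substrate=3 bound=3 product=6
t=10: arr=2 -> substrate=2 bound=3 product=9
t=11: arr=3 -> substrate=5 bound=3 product=9
t=12: arr=1 -> substrate=3 bound=3 product=12

Answer: 12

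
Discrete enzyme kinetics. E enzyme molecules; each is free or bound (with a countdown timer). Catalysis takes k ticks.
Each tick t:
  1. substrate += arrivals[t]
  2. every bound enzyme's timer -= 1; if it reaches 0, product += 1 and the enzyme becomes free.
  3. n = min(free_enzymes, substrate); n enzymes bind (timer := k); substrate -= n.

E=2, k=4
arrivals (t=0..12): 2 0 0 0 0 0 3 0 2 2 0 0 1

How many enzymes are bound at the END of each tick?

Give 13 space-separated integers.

Answer: 2 2 2 2 0 0 2 2 2 2 2 2 2

Derivation:
t=0: arr=2 -> substrate=0 bound=2 product=0
t=1: arr=0 -> substrate=0 bound=2 product=0
t=2: arr=0 -> substrate=0 bound=2 product=0
t=3: arr=0 -> substrate=0 bound=2 product=0
t=4: arr=0 -> substrate=0 bound=0 product=2
t=5: arr=0 -> substrate=0 bound=0 product=2
t=6: arr=3 -> substrate=1 bound=2 product=2
t=7: arr=0 -> substrate=1 bound=2 product=2
t=8: arr=2 -> substrate=3 bound=2 product=2
t=9: arr=2 -> substrate=5 bound=2 product=2
t=10: arr=0 -> substrate=3 bound=2 product=4
t=11: arr=0 -> substrate=3 bound=2 product=4
t=12: arr=1 -> substrate=4 bound=2 product=4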